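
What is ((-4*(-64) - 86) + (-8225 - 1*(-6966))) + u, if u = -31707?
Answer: -32796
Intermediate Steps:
((-4*(-64) - 86) + (-8225 - 1*(-6966))) + u = ((-4*(-64) - 86) + (-8225 - 1*(-6966))) - 31707 = ((256 - 86) + (-8225 + 6966)) - 31707 = (170 - 1259) - 31707 = -1089 - 31707 = -32796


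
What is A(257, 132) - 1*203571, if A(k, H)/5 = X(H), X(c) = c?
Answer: -202911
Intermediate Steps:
A(k, H) = 5*H
A(257, 132) - 1*203571 = 5*132 - 1*203571 = 660 - 203571 = -202911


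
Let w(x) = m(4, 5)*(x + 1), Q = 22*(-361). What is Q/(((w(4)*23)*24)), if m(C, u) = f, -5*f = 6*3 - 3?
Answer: 3971/4140 ≈ 0.95918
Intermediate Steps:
Q = -7942
f = -3 (f = -(6*3 - 3)/5 = -(18 - 3)/5 = -⅕*15 = -3)
m(C, u) = -3
w(x) = -3 - 3*x (w(x) = -3*(x + 1) = -3*(1 + x) = -3 - 3*x)
Q/(((w(4)*23)*24)) = -7942*1/(552*(-3 - 3*4)) = -7942*1/(552*(-3 - 12)) = -7942/(-15*23*24) = -7942/((-345*24)) = -7942/(-8280) = -7942*(-1/8280) = 3971/4140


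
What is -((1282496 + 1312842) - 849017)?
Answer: -1746321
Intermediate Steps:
-((1282496 + 1312842) - 849017) = -(2595338 - 849017) = -1*1746321 = -1746321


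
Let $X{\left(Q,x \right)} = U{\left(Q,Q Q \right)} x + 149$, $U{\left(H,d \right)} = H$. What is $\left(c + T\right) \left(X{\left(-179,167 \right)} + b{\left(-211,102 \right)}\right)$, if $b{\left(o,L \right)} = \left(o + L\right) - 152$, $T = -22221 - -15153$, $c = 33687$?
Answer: $-798703095$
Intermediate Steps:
$T = -7068$ ($T = -22221 + 15153 = -7068$)
$b{\left(o,L \right)} = -152 + L + o$ ($b{\left(o,L \right)} = \left(L + o\right) - 152 = -152 + L + o$)
$X{\left(Q,x \right)} = 149 + Q x$ ($X{\left(Q,x \right)} = Q x + 149 = 149 + Q x$)
$\left(c + T\right) \left(X{\left(-179,167 \right)} + b{\left(-211,102 \right)}\right) = \left(33687 - 7068\right) \left(\left(149 - 29893\right) - 261\right) = 26619 \left(\left(149 - 29893\right) - 261\right) = 26619 \left(-29744 - 261\right) = 26619 \left(-30005\right) = -798703095$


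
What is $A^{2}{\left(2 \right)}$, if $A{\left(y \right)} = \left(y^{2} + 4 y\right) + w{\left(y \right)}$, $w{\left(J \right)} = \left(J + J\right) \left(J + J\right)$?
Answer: $784$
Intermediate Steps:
$w{\left(J \right)} = 4 J^{2}$ ($w{\left(J \right)} = 2 J 2 J = 4 J^{2}$)
$A{\left(y \right)} = 4 y + 5 y^{2}$ ($A{\left(y \right)} = \left(y^{2} + 4 y\right) + 4 y^{2} = 4 y + 5 y^{2}$)
$A^{2}{\left(2 \right)} = \left(2 \left(4 + 5 \cdot 2\right)\right)^{2} = \left(2 \left(4 + 10\right)\right)^{2} = \left(2 \cdot 14\right)^{2} = 28^{2} = 784$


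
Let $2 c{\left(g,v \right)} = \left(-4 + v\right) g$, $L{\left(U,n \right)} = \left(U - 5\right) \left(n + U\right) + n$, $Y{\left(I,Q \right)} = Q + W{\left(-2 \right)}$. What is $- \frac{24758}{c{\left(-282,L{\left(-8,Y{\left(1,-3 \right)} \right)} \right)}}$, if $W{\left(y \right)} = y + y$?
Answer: $\frac{12379}{12972} \approx 0.95429$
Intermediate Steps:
$W{\left(y \right)} = 2 y$
$Y{\left(I,Q \right)} = -4 + Q$ ($Y{\left(I,Q \right)} = Q + 2 \left(-2\right) = Q - 4 = -4 + Q$)
$L{\left(U,n \right)} = n + \left(-5 + U\right) \left(U + n\right)$ ($L{\left(U,n \right)} = \left(-5 + U\right) \left(U + n\right) + n = n + \left(-5 + U\right) \left(U + n\right)$)
$c{\left(g,v \right)} = \frac{g \left(-4 + v\right)}{2}$ ($c{\left(g,v \right)} = \frac{\left(-4 + v\right) g}{2} = \frac{g \left(-4 + v\right)}{2}$)
$- \frac{24758}{c{\left(-282,L{\left(-8,Y{\left(1,-3 \right)} \right)} \right)}} = - \frac{24758}{\frac{1}{2} \left(-282\right) \left(-4 - \left(-40 - 64 + 12 \left(-4 - 3\right)\right)\right)} = - \frac{24758}{\frac{1}{2} \left(-282\right) \left(-4 + \left(64 + 40 - -28 - -56\right)\right)} = - \frac{24758}{\frac{1}{2} \left(-282\right) \left(-4 + \left(64 + 40 + 28 + 56\right)\right)} = - \frac{24758}{\frac{1}{2} \left(-282\right) \left(-4 + 188\right)} = - \frac{24758}{\frac{1}{2} \left(-282\right) 184} = - \frac{24758}{-25944} = \left(-24758\right) \left(- \frac{1}{25944}\right) = \frac{12379}{12972}$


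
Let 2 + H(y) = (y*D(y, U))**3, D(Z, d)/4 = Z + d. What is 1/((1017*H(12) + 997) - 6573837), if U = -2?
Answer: 1/112465489126 ≈ 8.8916e-12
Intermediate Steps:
D(Z, d) = 4*Z + 4*d (D(Z, d) = 4*(Z + d) = 4*Z + 4*d)
H(y) = -2 + y**3*(-8 + 4*y)**3 (H(y) = -2 + (y*(4*y + 4*(-2)))**3 = -2 + (y*(4*y - 8))**3 = -2 + (y*(-8 + 4*y))**3 = -2 + y**3*(-8 + 4*y)**3)
1/((1017*H(12) + 997) - 6573837) = 1/((1017*(-2 + 64*12**3*(-2 + 12)**3) + 997) - 6573837) = 1/((1017*(-2 + 64*1728*10**3) + 997) - 6573837) = 1/((1017*(-2 + 64*1728*1000) + 997) - 6573837) = 1/((1017*(-2 + 110592000) + 997) - 6573837) = 1/((1017*110591998 + 997) - 6573837) = 1/((112472061966 + 997) - 6573837) = 1/(112472062963 - 6573837) = 1/112465489126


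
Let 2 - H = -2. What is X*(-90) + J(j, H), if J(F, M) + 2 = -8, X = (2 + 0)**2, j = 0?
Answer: -370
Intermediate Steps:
H = 4 (H = 2 - 1*(-2) = 2 + 2 = 4)
X = 4 (X = 2**2 = 4)
J(F, M) = -10 (J(F, M) = -2 - 8 = -10)
X*(-90) + J(j, H) = 4*(-90) - 10 = -360 - 10 = -370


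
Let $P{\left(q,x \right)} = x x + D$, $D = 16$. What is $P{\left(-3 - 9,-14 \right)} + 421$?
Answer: $633$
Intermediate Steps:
$P{\left(q,x \right)} = 16 + x^{2}$ ($P{\left(q,x \right)} = x x + 16 = x^{2} + 16 = 16 + x^{2}$)
$P{\left(-3 - 9,-14 \right)} + 421 = \left(16 + \left(-14\right)^{2}\right) + 421 = \left(16 + 196\right) + 421 = 212 + 421 = 633$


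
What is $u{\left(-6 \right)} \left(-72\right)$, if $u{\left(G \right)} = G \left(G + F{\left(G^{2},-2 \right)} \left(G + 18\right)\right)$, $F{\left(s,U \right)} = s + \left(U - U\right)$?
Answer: $184032$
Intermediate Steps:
$F{\left(s,U \right)} = s$ ($F{\left(s,U \right)} = s + 0 = s$)
$u{\left(G \right)} = G \left(G + G^{2} \left(18 + G\right)\right)$ ($u{\left(G \right)} = G \left(G + G^{2} \left(G + 18\right)\right) = G \left(G + G^{2} \left(18 + G\right)\right)$)
$u{\left(-6 \right)} \left(-72\right) = \left(-6\right)^{2} \left(1 + \left(-6\right)^{2} + 18 \left(-6\right)\right) \left(-72\right) = 36 \left(1 + 36 - 108\right) \left(-72\right) = 36 \left(-71\right) \left(-72\right) = \left(-2556\right) \left(-72\right) = 184032$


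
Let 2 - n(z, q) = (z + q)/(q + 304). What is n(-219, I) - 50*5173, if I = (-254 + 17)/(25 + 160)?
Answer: -14485023192/56003 ≈ -2.5865e+5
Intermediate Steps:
I = -237/185 ≈ -1.2811
n(z, q) = 2 - (q + z)/(304 + q) (n(z, q) = 2 - (z + q)/(q + 304) = 2 - (q + z)/(304 + q))
n(-219, I) - 50*5173 = (608 - 237/185 - 1*(-219))/(304 - 237/185) - 50*5173 = (608 - 237/185 + 219)/(56003/185) - 258650 = (185/56003)*(152758/185) - 258650 = 152758/56003 - 258650 = -14485023192/56003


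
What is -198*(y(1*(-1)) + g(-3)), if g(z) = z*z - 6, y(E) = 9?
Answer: -2376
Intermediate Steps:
g(z) = -6 + z² (g(z) = z² - 6 = -6 + z²)
-198*(y(1*(-1)) + g(-3)) = -198*(9 + (-6 + (-3)²)) = -198*(9 + (-6 + 9)) = -198*(9 + 3) = -198*12 = -2376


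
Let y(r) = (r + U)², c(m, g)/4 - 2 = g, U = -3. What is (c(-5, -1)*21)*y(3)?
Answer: 0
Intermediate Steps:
c(m, g) = 8 + 4*g
y(r) = (-3 + r)² (y(r) = (r - 3)² = (-3 + r)²)
(c(-5, -1)*21)*y(3) = ((8 + 4*(-1))*21)*(-3 + 3)² = ((8 - 4)*21)*0² = (4*21)*0 = 84*0 = 0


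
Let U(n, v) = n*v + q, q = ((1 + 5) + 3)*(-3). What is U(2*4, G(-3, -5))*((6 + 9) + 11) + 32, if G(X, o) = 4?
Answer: 162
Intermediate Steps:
q = -27 (q = (6 + 3)*(-3) = 9*(-3) = -27)
U(n, v) = -27 + n*v (U(n, v) = n*v - 27 = -27 + n*v)
U(2*4, G(-3, -5))*((6 + 9) + 11) + 32 = (-27 + (2*4)*4)*((6 + 9) + 11) + 32 = (-27 + 8*4)*(15 + 11) + 32 = (-27 + 32)*26 + 32 = 5*26 + 32 = 130 + 32 = 162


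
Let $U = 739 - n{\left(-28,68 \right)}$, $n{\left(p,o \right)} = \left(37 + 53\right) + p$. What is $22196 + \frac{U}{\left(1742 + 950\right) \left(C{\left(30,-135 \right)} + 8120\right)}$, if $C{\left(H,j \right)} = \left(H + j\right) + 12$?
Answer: $\frac{479626350741}{21608684} \approx 22196.0$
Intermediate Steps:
$n{\left(p,o \right)} = 90 + p$
$C{\left(H,j \right)} = 12 + H + j$
$U = 677$ ($U = 739 - \left(90 - 28\right) = 739 - 62 = 677$)
$22196 + \frac{U}{\left(1742 + 950\right) \left(C{\left(30,-135 \right)} + 8120\right)} = 22196 + \frac{677}{\left(1742 + 950\right) \left(\left(12 + 30 - 135\right) + 8120\right)} = 22196 + \frac{677}{2692 \left(-93 + 8120\right)} = 22196 + \frac{677}{2692 \cdot 8027} = 22196 + \frac{677}{21608684} = \frac{479626350741}{21608684}$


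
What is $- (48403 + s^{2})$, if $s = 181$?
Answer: $-81164$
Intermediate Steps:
$- (48403 + s^{2}) = - (48403 + 181^{2}) = - (48403 + 32761) = \left(-1\right) 81164 = -81164$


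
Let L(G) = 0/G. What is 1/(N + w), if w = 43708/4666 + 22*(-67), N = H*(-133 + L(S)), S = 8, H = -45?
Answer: 2333/10546017 ≈ 0.00022122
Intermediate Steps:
L(G) = 0
N = 5985 (N = -45*(-133 + 0) = -45*(-133) = 5985)
w = -3416988/2333 (w = 43708*(1/4666) - 1474 = 21854/2333 - 1474 = -3416988/2333 ≈ -1464.6)
1/(N + w) = 1/(5985 - 3416988/2333) = 1/(10546017/2333) = 2333/10546017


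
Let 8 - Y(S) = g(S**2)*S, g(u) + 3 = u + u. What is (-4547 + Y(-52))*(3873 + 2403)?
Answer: 1735445796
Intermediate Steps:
g(u) = -3 + 2*u (g(u) = -3 + (u + u) = -3 + 2*u)
Y(S) = 8 - S*(-3 + 2*S**2) (Y(S) = 8 - (-3 + 2*S**2)*S = 8 - S*(-3 + 2*S**2))
(-4547 + Y(-52))*(3873 + 2403) = (-4547 + (8 - 1*(-52)*(-3 + 2*(-52)**2)))*(3873 + 2403) = (-4547 + (8 - 1*(-52)*(-3 + 2*2704)))*6276 = (-4547 + (8 - 1*(-52)*(-3 + 5408)))*6276 = (-4547 + (8 - 1*(-52)*5405))*6276 = (-4547 + (8 + 281060))*6276 = (-4547 + 281068)*6276 = 276521*6276 = 1735445796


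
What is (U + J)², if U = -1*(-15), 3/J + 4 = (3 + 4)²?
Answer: 51076/225 ≈ 227.00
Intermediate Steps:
J = 1/15 (J = 3/(-4 + (3 + 4)²) = 3/(-4 + 7²) = 3/(-4 + 49) = 3/45 = 3*(1/45) = 1/15 ≈ 0.066667)
U = 15
(U + J)² = (15 + 1/15)² = (226/15)² = 51076/225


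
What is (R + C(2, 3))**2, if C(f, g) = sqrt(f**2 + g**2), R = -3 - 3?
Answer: (6 - sqrt(13))**2 ≈ 5.7334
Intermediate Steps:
R = -6
(R + C(2, 3))**2 = (-6 + sqrt(2**2 + 3**2))**2 = (-6 + sqrt(4 + 9))**2 = (-6 + sqrt(13))**2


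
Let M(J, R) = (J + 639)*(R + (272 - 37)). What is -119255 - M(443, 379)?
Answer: -783603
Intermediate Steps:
M(J, R) = (235 + R)*(639 + J) (M(J, R) = (639 + J)*(R + 235) = (639 + J)*(235 + R) = (235 + R)*(639 + J))
-119255 - M(443, 379) = -119255 - (150165 + 235*443 + 639*379 + 443*379) = -119255 - (150165 + 104105 + 242181 + 167897) = -119255 - 1*664348 = -119255 - 664348 = -783603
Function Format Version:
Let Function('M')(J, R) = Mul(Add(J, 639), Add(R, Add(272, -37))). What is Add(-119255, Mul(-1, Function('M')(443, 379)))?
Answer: -783603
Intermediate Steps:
Function('M')(J, R) = Mul(Add(235, R), Add(639, J)) (Function('M')(J, R) = Mul(Add(639, J), Add(R, 235)) = Mul(Add(639, J), Add(235, R)) = Mul(Add(235, R), Add(639, J)))
Add(-119255, Mul(-1, Function('M')(443, 379))) = Add(-119255, Mul(-1, Add(150165, Mul(235, 443), Mul(639, 379), Mul(443, 379)))) = Add(-119255, Mul(-1, Add(150165, 104105, 242181, 167897))) = Add(-119255, Mul(-1, 664348)) = Add(-119255, -664348) = -783603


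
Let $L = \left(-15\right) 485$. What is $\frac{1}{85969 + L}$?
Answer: $\frac{1}{78694} \approx 1.2707 \cdot 10^{-5}$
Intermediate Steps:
$L = -7275$
$\frac{1}{85969 + L} = \frac{1}{85969 - 7275} = \frac{1}{78694}$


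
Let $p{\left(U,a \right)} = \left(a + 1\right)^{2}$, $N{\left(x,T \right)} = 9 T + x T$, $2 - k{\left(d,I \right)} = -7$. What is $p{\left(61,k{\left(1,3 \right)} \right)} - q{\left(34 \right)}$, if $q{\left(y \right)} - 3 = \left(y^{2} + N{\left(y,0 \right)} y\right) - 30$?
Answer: $-1029$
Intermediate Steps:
$k{\left(d,I \right)} = 9$ ($k{\left(d,I \right)} = 2 - -7 = 2 + 7 = 9$)
$N{\left(x,T \right)} = 9 T + T x$
$p{\left(U,a \right)} = \left(1 + a\right)^{2}$
$q{\left(y \right)} = -27 + y^{2}$ ($q{\left(y \right)} = 3 - \left(30 - y^{2} - 0 \left(9 + y\right) y\right) = 3 + \left(\left(y^{2} + 0 y\right) - 30\right) = 3 + \left(\left(y^{2} + 0\right) - 30\right) = 3 + \left(y^{2} - 30\right) = 3 + \left(-30 + y^{2}\right) = -27 + y^{2}$)
$p{\left(61,k{\left(1,3 \right)} \right)} - q{\left(34 \right)} = \left(1 + 9\right)^{2} - \left(-27 + 34^{2}\right) = 10^{2} - \left(-27 + 1156\right) = 100 - 1129 = -1029$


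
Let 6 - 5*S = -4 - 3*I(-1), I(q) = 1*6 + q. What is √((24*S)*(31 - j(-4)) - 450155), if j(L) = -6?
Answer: I*√445715 ≈ 667.62*I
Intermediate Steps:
I(q) = 6 + q
S = 5 (S = 6/5 - (-4 - 3*(6 - 1))/5 = 6/5 - (-4 - 3*5)/5 = 6/5 - (-4 - 15)/5 = 6/5 - ⅕*(-19) = 6/5 + 19/5 = 5)
√((24*S)*(31 - j(-4)) - 450155) = √((24*5)*(31 - 1*(-6)) - 450155) = √(120*(31 + 6) - 450155) = √(120*37 - 450155) = √(4440 - 450155) = √(-445715) = I*√445715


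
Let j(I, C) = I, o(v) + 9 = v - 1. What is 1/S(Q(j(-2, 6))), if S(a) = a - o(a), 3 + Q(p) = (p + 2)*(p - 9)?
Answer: ⅒ ≈ 0.10000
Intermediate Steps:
o(v) = -10 + v (o(v) = -9 + (v - 1) = -9 + (-1 + v) = -10 + v)
Q(p) = -3 + (-9 + p)*(2 + p) (Q(p) = -3 + (p + 2)*(p - 9) = -3 + (2 + p)*(-9 + p) = -3 + (-9 + p)*(2 + p))
S(a) = 10 (S(a) = a - (-10 + a) = a + (10 - a) = 10)
1/S(Q(j(-2, 6))) = 1/10 = ⅒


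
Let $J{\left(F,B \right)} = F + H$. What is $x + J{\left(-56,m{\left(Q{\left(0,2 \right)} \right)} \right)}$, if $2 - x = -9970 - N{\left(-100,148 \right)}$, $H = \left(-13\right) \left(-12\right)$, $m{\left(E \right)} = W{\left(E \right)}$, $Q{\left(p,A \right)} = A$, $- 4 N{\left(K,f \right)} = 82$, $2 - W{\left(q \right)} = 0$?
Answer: $\frac{20103}{2} \approx 10052.0$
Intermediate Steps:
$W{\left(q \right)} = 2$ ($W{\left(q \right)} = 2 - 0 = 2 + 0 = 2$)
$N{\left(K,f \right)} = - \frac{41}{2}$ ($N{\left(K,f \right)} = \left(- \frac{1}{4}\right) 82 = - \frac{41}{2}$)
$m{\left(E \right)} = 2$
$H = 156$
$x = \frac{19903}{2}$ ($x = 2 - \left(-9970 - - \frac{41}{2}\right) = 2 - \left(-9970 + \frac{41}{2}\right) = 2 - - \frac{19899}{2} = 2 + \frac{19899}{2} = \frac{19903}{2} \approx 9951.5$)
$J{\left(F,B \right)} = 156 + F$ ($J{\left(F,B \right)} = F + 156 = 156 + F$)
$x + J{\left(-56,m{\left(Q{\left(0,2 \right)} \right)} \right)} = \frac{19903}{2} + \left(156 - 56\right) = \frac{19903}{2} + 100 = \frac{20103}{2}$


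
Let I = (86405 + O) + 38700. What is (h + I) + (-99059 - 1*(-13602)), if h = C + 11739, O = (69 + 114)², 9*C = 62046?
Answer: 91770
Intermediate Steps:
C = 6894 (C = (⅑)*62046 = 6894)
O = 33489 (O = 183² = 33489)
h = 18633 (h = 6894 + 11739 = 18633)
I = 158594 (I = (86405 + 33489) + 38700 = 119894 + 38700 = 158594)
(h + I) + (-99059 - 1*(-13602)) = (18633 + 158594) + (-99059 - 1*(-13602)) = 177227 + (-99059 + 13602) = 177227 - 85457 = 91770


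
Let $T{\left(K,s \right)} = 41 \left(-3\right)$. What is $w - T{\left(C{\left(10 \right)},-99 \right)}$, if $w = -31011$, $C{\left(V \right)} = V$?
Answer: $-30888$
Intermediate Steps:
$T{\left(K,s \right)} = -123$
$w - T{\left(C{\left(10 \right)},-99 \right)} = -31011 - -123 = -31011 + 123 = -30888$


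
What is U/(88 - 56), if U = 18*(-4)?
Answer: -9/4 ≈ -2.2500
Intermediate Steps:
U = -72
U/(88 - 56) = -72/(88 - 56) = -72/32 = (1/32)*(-72) = -9/4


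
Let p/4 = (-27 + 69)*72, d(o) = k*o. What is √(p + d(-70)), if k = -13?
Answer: √13006 ≈ 114.04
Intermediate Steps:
d(o) = -13*o
p = 12096 (p = 4*((-27 + 69)*72) = 4*(42*72) = 4*3024 = 12096)
√(p + d(-70)) = √(12096 - 13*(-70)) = √(12096 + 910) = √13006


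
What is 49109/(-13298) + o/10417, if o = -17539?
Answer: -744802075/138525266 ≈ -5.3766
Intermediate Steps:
49109/(-13298) + o/10417 = 49109/(-13298) - 17539/10417 = 49109*(-1/13298) - 17539*1/10417 = -49109/13298 - 17539/10417 = -744802075/138525266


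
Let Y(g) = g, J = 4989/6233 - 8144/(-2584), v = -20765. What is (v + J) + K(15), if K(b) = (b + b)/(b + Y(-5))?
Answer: -41791326717/2013259 ≈ -20758.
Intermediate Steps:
J = 7956641/2013259 (J = 4989*(1/6233) - 8144*(-1/2584) = 4989/6233 + 1018/323 = 7956641/2013259 ≈ 3.9521)
K(b) = 2*b/(-5 + b) (K(b) = (b + b)/(b - 5) = (2*b)/(-5 + b) = 2*b/(-5 + b))
(v + J) + K(15) = (-20765 + 7956641/2013259) + 2*15/(-5 + 15) = -41797366494/2013259 + 2*15/10 = -41797366494/2013259 + 2*15*(⅒) = -41797366494/2013259 + 3 = -41791326717/2013259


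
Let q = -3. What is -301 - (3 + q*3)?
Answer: -295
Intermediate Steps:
-301 - (3 + q*3) = -301 - (3 - 3*3) = -301 - (3 - 9) = -301 - 1*(-6) = -301 + 6 = -295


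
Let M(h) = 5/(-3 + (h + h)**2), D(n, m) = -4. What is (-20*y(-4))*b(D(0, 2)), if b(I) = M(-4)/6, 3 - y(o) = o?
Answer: -350/183 ≈ -1.9126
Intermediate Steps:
y(o) = 3 - o
M(h) = 5/(-3 + 4*h**2) (M(h) = 5/(-3 + (2*h)**2) = 5/(-3 + 4*h**2))
b(I) = 5/366 (b(I) = (5/(-3 + 4*(-4)**2))/6 = (5/(-3 + 4*16))*(1/6) = (5/(-3 + 64))*(1/6) = (5/61)*(1/6) = 5/366)
(-20*y(-4))*b(D(0, 2)) = -20*(3 - 1*(-4))*(5/366) = -20*(3 + 4)*(5/366) = -20*7*(5/366) = -140*5/366 = -350/183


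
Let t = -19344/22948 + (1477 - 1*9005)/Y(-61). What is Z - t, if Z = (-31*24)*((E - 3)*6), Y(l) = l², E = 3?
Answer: 61182892/21347377 ≈ 2.8661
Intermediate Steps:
t = -61182892/21347377 (t = -19344/22948 + (1477 - 1*9005)/((-61)²) = -19344*1/22948 + (1477 - 9005)/3721 = -4836/5737 - 7528*1/3721 = -4836/5737 - 7528/3721 = -61182892/21347377 ≈ -2.8661)
Z = 0 (Z = (-31*24)*((3 - 3)*6) = -0*6 = -744*0 = 0)
Z - t = 0 - 1*(-61182892/21347377) = 0 + 61182892/21347377 = 61182892/21347377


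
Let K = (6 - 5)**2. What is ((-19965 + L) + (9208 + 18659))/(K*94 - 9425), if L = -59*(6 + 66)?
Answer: -522/1333 ≈ -0.39160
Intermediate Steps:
L = -4248 (L = -59*72 = -4248)
K = 1 (K = 1**2 = 1)
((-19965 + L) + (9208 + 18659))/(K*94 - 9425) = ((-19965 - 4248) + (9208 + 18659))/(1*94 - 9425) = (-24213 + 27867)/(94 - 9425) = 3654/(-9331) = 3654*(-1/9331) = -522/1333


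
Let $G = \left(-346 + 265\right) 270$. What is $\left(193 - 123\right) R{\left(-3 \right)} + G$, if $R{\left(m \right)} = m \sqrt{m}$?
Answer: $-21870 - 210 i \sqrt{3} \approx -21870.0 - 363.73 i$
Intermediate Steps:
$R{\left(m \right)} = m^{\frac{3}{2}}$
$G = -21870$ ($G = \left(-81\right) 270 = -21870$)
$\left(193 - 123\right) R{\left(-3 \right)} + G = \left(193 - 123\right) \left(-3\right)^{\frac{3}{2}} - 21870 = 70 \left(- 3 i \sqrt{3}\right) - 21870 = - 210 i \sqrt{3} - 21870 = -21870 - 210 i \sqrt{3}$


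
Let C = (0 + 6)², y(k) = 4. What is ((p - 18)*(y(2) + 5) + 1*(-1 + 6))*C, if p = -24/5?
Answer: -36036/5 ≈ -7207.2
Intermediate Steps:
p = -24/5 (p = -24*⅕ = -24/5 ≈ -4.8000)
C = 36 (C = 6² = 36)
((p - 18)*(y(2) + 5) + 1*(-1 + 6))*C = ((-24/5 - 18)*(4 + 5) + 1*(-1 + 6))*36 = (-114/5*9 + 1*5)*36 = (-1026/5 + 5)*36 = -1001/5*36 = -36036/5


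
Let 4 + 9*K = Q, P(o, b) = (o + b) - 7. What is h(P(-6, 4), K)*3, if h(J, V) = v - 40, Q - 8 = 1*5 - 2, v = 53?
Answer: 39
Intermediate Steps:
Q = 11 (Q = 8 + (1*5 - 2) = 8 + (5 - 2) = 8 + 3 = 11)
P(o, b) = -7 + b + o (P(o, b) = (b + o) - 7 = -7 + b + o)
K = 7/9 (K = -4/9 + (⅑)*11 = -4/9 + 11/9 = 7/9 ≈ 0.77778)
h(J, V) = 13 (h(J, V) = 53 - 40 = 13)
h(P(-6, 4), K)*3 = 13*3 = 39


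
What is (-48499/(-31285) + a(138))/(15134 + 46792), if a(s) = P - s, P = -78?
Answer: -6709061/1937354910 ≈ -0.0034630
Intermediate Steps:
a(s) = -78 - s
(-48499/(-31285) + a(138))/(15134 + 46792) = (-48499/(-31285) + (-78 - 1*138))/(15134 + 46792) = (-48499*(-1/31285) + (-78 - 138))/61926 = (48499/31285 - 216)*(1/61926) = -6709061/31285*1/61926 = -6709061/1937354910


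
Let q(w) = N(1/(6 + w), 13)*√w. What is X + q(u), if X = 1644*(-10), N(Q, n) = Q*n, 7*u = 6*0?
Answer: -16440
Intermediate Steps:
u = 0 (u = (6*0)/7 = (⅐)*0 = 0)
q(w) = 13*√w/(6 + w) (q(w) = (13/(6 + w))*√w = 13*√w/(6 + w))
X = -16440
X + q(u) = -16440 + 13*√0/(6 + 0) = -16440 + 13*0/6 = -16440 + 13*0*(⅙) = -16440 + 0 = -16440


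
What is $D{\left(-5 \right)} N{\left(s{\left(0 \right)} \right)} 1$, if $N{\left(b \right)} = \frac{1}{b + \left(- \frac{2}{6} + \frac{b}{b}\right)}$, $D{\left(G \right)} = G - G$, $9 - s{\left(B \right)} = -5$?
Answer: $0$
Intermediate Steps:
$s{\left(B \right)} = 14$ ($s{\left(B \right)} = 9 - -5 = 9 + 5 = 14$)
$D{\left(G \right)} = 0$
$N{\left(b \right)} = \frac{1}{\frac{2}{3} + b}$ ($N{\left(b \right)} = \frac{1}{b + \left(\left(-2\right) \frac{1}{6} + 1\right)} = \frac{1}{b + \left(- \frac{1}{3} + 1\right)} = \frac{1}{b + \frac{2}{3}} = \frac{1}{\frac{2}{3} + b}$)
$D{\left(-5 \right)} N{\left(s{\left(0 \right)} \right)} 1 = 0 \frac{3}{2 + 3 \cdot 14} \cdot 1 = 0 \frac{3}{2 + 42} \cdot 1 = 0 \cdot \frac{3}{44} \cdot 1 = 0 \cdot 1 = 0$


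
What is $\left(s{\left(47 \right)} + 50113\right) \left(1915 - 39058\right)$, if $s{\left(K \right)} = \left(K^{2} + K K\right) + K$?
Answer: $-2027190654$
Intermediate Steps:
$s{\left(K \right)} = K + 2 K^{2}$ ($s{\left(K \right)} = \left(K^{2} + K^{2}\right) + K = 2 K^{2} + K = K + 2 K^{2}$)
$\left(s{\left(47 \right)} + 50113\right) \left(1915 - 39058\right) = \left(47 \left(1 + 2 \cdot 47\right) + 50113\right) \left(1915 - 39058\right) = \left(47 \left(1 + 94\right) + 50113\right) \left(-37143\right) = \left(47 \cdot 95 + 50113\right) \left(-37143\right) = \left(4465 + 50113\right) \left(-37143\right) = 54578 \left(-37143\right) = -2027190654$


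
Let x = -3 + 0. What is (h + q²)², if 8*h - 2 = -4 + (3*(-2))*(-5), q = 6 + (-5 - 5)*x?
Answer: 6754801/4 ≈ 1.6887e+6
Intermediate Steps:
x = -3
q = 36 (q = 6 + (-5 - 5)*(-3) = 6 - 10*(-3) = 6 + 30 = 36)
h = 7/2 (h = ¼ + (-4 + (3*(-2))*(-5))/8 = ¼ + (-4 - 6*(-5))/8 = ¼ + (-4 + 30)/8 = ¼ + (⅛)*26 = ¼ + 13/4 = 7/2 ≈ 3.5000)
(h + q²)² = (7/2 + 36²)² = (7/2 + 1296)² = (2599/2)² = 6754801/4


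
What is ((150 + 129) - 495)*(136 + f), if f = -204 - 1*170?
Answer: 51408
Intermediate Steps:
f = -374 (f = -204 - 170 = -374)
((150 + 129) - 495)*(136 + f) = ((150 + 129) - 495)*(136 - 374) = (279 - 495)*(-238) = -216*(-238) = 51408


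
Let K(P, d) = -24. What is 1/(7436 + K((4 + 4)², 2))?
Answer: 1/7412 ≈ 0.00013492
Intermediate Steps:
1/(7436 + K((4 + 4)², 2)) = 1/(7436 - 24) = 1/7412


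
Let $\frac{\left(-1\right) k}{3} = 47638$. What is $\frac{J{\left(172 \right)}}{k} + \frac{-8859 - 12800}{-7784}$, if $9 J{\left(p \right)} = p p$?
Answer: $\frac{13814043539}{5005991592} \approx 2.7595$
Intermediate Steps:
$J{\left(p \right)} = \frac{p^{2}}{9}$ ($J{\left(p \right)} = \frac{p p}{9} = \frac{p^{2}}{9}$)
$k = -142914$ ($k = \left(-3\right) 47638 = -142914$)
$\frac{J{\left(172 \right)}}{k} + \frac{-8859 - 12800}{-7784} = \frac{\frac{1}{9} \cdot 172^{2}}{-142914} + \frac{-8859 - 12800}{-7784} = \frac{1}{9} \cdot 29584 \left(- \frac{1}{142914}\right) - - \frac{21659}{7784} = \frac{29584}{9} \left(- \frac{1}{142914}\right) + \frac{21659}{7784} = - \frac{14792}{643113} + \frac{21659}{7784} = \frac{13814043539}{5005991592}$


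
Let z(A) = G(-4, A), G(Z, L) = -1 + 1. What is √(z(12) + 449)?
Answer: √449 ≈ 21.190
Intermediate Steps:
G(Z, L) = 0
z(A) = 0
√(z(12) + 449) = √(0 + 449) = √449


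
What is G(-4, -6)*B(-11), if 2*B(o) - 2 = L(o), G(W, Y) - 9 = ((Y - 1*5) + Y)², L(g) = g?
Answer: -1341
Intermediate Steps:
G(W, Y) = 9 + (-5 + 2*Y)² (G(W, Y) = 9 + ((Y - 1*5) + Y)² = 9 + ((Y - 5) + Y)² = 9 + ((-5 + Y) + Y)² = 9 + (-5 + 2*Y)²)
B(o) = 1 + o/2
G(-4, -6)*B(-11) = (9 + (-5 + 2*(-6))²)*(1 + (½)*(-11)) = (9 + (-5 - 12)²)*(1 - 11/2) = (9 + (-17)²)*(-9/2) = (9 + 289)*(-9/2) = 298*(-9/2) = -1341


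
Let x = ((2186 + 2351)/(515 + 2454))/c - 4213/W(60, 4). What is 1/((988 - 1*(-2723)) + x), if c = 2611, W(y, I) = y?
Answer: 465123540/1693414304593 ≈ 0.00027467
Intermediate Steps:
x = -32659152347/465123540 (x = ((2186 + 2351)/(515 + 2454))/2611 - 4213/60 = (4537/2969)*(1/2611) - 4213*1/60 = (4537*(1/2969))*(1/2611) - 4213/60 = (4537/2969)*(1/2611) - 4213/60 = 4537/7752059 - 4213/60 = -32659152347/465123540 ≈ -70.216)
1/((988 - 1*(-2723)) + x) = 1/((988 - 1*(-2723)) - 32659152347/465123540) = 1/((988 + 2723) - 32659152347/465123540) = 1/(3711 - 32659152347/465123540) = 1/(1693414304593/465123540) = 465123540/1693414304593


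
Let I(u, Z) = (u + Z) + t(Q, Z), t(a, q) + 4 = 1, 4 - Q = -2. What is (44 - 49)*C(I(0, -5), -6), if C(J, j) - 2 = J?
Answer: 30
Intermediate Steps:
Q = 6 (Q = 4 - 1*(-2) = 4 + 2 = 6)
t(a, q) = -3 (t(a, q) = -4 + 1 = -3)
I(u, Z) = -3 + Z + u (I(u, Z) = (u + Z) - 3 = (Z + u) - 3 = -3 + Z + u)
C(J, j) = 2 + J
(44 - 49)*C(I(0, -5), -6) = (44 - 49)*(2 + (-3 - 5 + 0)) = -5*(2 - 8) = -5*(-6) = 30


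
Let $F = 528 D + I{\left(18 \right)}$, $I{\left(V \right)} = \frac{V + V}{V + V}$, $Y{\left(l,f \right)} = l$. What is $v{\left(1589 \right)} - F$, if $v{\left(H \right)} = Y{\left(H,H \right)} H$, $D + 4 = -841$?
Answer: $2971080$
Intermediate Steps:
$D = -845$ ($D = -4 - 841 = -845$)
$I{\left(V \right)} = 1$ ($I{\left(V \right)} = \frac{2 V}{2 V} = 2 V \frac{1}{2 V} = 1$)
$v{\left(H \right)} = H^{2}$ ($v{\left(H \right)} = H H = H^{2}$)
$F = -446159$ ($F = 528 \left(-845\right) + 1 = -446160 + 1 = -446159$)
$v{\left(1589 \right)} - F = 1589^{2} - -446159 = 2524921 + 446159 = 2971080$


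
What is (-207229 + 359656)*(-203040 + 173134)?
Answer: -4558481862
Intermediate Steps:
(-207229 + 359656)*(-203040 + 173134) = 152427*(-29906) = -4558481862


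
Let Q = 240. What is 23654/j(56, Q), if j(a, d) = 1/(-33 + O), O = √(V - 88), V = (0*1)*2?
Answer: -780582 + 47308*I*√22 ≈ -7.8058e+5 + 2.2189e+5*I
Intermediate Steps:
V = 0 (V = 0*2 = 0)
O = 2*I*√22 (O = √(0 - 88) = √(-88) = 2*I*√22 ≈ 9.3808*I)
j(a, d) = 1/(-33 + 2*I*√22)
23654/j(56, Q) = 23654/(-3/107 - 2*I*√22/1177)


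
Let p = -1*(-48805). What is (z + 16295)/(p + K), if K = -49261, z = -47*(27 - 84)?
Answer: -9487/228 ≈ -41.610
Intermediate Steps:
p = 48805
z = 2679 (z = -47*(-57) = 2679)
(z + 16295)/(p + K) = (2679 + 16295)/(48805 - 49261) = 18974/(-456) = 18974*(-1/456) = -9487/228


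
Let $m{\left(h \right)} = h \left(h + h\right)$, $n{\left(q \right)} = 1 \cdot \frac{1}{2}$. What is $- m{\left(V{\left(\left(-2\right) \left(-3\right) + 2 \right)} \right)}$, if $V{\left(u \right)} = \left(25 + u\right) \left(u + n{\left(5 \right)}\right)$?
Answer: $- \frac{314721}{2} \approx -1.5736 \cdot 10^{5}$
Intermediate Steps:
$n{\left(q \right)} = \frac{1}{2}$ ($n{\left(q \right)} = 1 \cdot \frac{1}{2} = \frac{1}{2}$)
$V{\left(u \right)} = \left(\frac{1}{2} + u\right) \left(25 + u\right)$ ($V{\left(u \right)} = \left(25 + u\right) \left(u + \frac{1}{2}\right) = \left(25 + u\right) \left(\frac{1}{2} + u\right) = \left(\frac{1}{2} + u\right) \left(25 + u\right)$)
$m{\left(h \right)} = 2 h^{2}$ ($m{\left(h \right)} = h 2 h = 2 h^{2}$)
$- m{\left(V{\left(\left(-2\right) \left(-3\right) + 2 \right)} \right)} = - 2 \left(\frac{25}{2} + \left(\left(-2\right) \left(-3\right) + 2\right)^{2} + \frac{51 \left(\left(-2\right) \left(-3\right) + 2\right)}{2}\right)^{2} = - 2 \left(\frac{25}{2} + \left(6 + 2\right)^{2} + \frac{51 \left(6 + 2\right)}{2}\right)^{2} = - 2 \left(\frac{25}{2} + 8^{2} + \frac{51}{2} \cdot 8\right)^{2} = - 2 \left(\frac{25}{2} + 64 + 204\right)^{2} = - 2 \left(\frac{561}{2}\right)^{2} = - \frac{2 \cdot 314721}{4} = \left(-1\right) \frac{314721}{2} = - \frac{314721}{2}$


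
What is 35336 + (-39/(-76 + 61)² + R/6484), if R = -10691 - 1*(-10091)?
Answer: 4295941877/121575 ≈ 35336.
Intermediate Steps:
R = -600 (R = -10691 + 10091 = -600)
35336 + (-39/(-76 + 61)² + R/6484) = 35336 + (-39/(-76 + 61)² - 600/6484) = 35336 + (-39/((-15)²) - 600*1/6484) = 35336 + (-39/225 - 150/1621) = 35336 + (-39*1/225 - 150/1621) = 35336 + (-13/75 - 150/1621) = 35336 - 32323/121575 = 4295941877/121575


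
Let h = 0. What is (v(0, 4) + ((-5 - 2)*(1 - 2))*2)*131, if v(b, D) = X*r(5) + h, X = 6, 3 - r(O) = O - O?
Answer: 4192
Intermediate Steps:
r(O) = 3 (r(O) = 3 - (O - O) = 3 - 1*0 = 3 + 0 = 3)
v(b, D) = 18 (v(b, D) = 6*3 + 0 = 18 + 0 = 18)
(v(0, 4) + ((-5 - 2)*(1 - 2))*2)*131 = (18 + ((-5 - 2)*(1 - 2))*2)*131 = (18 - 7*(-1)*2)*131 = (18 + 7*2)*131 = (18 + 14)*131 = 32*131 = 4192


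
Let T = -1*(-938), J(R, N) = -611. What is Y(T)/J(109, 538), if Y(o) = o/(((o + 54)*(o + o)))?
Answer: -1/1212224 ≈ -8.2493e-7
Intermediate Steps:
T = 938
Y(o) = 1/(2*(54 + o)) (Y(o) = o/(((54 + o)*(2*o))) = o/((2*o*(54 + o))) = o*(1/(2*o*(54 + o))) = 1/(2*(54 + o)))
Y(T)/J(109, 538) = (1/(2*(54 + 938)))/(-611) = ((1/2)/992)*(-1/611) = ((1/2)*(1/992))*(-1/611) = (1/1984)*(-1/611) = -1/1212224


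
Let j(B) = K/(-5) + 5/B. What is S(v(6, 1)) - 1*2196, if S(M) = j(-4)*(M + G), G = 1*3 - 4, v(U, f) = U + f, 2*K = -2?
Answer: -22023/10 ≈ -2202.3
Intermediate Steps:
K = -1 (K = (½)*(-2) = -1)
G = -1 (G = 3 - 4 = -1)
j(B) = ⅕ + 5/B (j(B) = -1/(-5) + 5/B = -1*(-⅕) + 5/B = ⅕ + 5/B)
S(M) = 21/20 - 21*M/20 (S(M) = ((⅕)*(25 - 4)/(-4))*(M - 1) = ((⅕)*(-¼)*21)*(-1 + M) = -21*(-1 + M)/20 = 21/20 - 21*M/20)
S(v(6, 1)) - 1*2196 = (21/20 - 21*(6 + 1)/20) - 1*2196 = (21/20 - 21/20*7) - 2196 = (21/20 - 147/20) - 2196 = -63/10 - 2196 = -22023/10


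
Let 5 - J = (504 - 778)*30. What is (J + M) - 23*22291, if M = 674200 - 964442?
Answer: -794710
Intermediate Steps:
J = 8225 (J = 5 - (504 - 778)*30 = 5 - (-274)*30 = 5 - 1*(-8220) = 5 + 8220 = 8225)
M = -290242
(J + M) - 23*22291 = (8225 - 290242) - 23*22291 = -282017 - 512693 = -794710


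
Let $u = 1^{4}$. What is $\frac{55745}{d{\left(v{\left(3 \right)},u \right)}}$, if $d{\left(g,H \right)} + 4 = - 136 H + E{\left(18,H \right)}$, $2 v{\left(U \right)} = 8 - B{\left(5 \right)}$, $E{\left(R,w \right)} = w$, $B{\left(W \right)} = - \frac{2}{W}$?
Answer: $- \frac{55745}{139} \approx -401.04$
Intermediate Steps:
$v{\left(U \right)} = \frac{21}{5}$ ($v{\left(U \right)} = \frac{8 - - \frac{2}{5}}{2} = \frac{8 + \frac{2}{5}}{2} = \frac{1}{2} \cdot \frac{42}{5} = \frac{21}{5}$)
$u = 1$
$d{\left(g,H \right)} = -4 - 135 H$ ($d{\left(g,H \right)} = -4 + \left(- 136 H + H\right) = -4 - 135 H$)
$\frac{55745}{d{\left(v{\left(3 \right)},u \right)}} = \frac{55745}{-4 - 135} = \frac{55745}{-139} = 55745 \left(- \frac{1}{139}\right) = - \frac{55745}{139}$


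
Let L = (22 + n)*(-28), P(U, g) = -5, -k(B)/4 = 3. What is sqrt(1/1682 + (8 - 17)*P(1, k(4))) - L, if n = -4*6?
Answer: -56 + sqrt(151382)/58 ≈ -49.292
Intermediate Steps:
k(B) = -12 (k(B) = -4*3 = -12)
n = -24
L = 56 (L = (22 - 24)*(-28) = -2*(-28) = 56)
sqrt(1/1682 + (8 - 17)*P(1, k(4))) - L = sqrt(1/1682 + (8 - 17)*(-5)) - 1*56 = sqrt(1/1682 - 9*(-5)) - 56 = sqrt(1/1682 + 45) - 56 = sqrt(75691/1682) - 56 = sqrt(151382)/58 - 56 = -56 + sqrt(151382)/58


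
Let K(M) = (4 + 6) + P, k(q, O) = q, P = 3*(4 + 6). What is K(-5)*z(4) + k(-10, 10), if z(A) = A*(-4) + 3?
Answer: -530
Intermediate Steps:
P = 30 (P = 3*10 = 30)
z(A) = 3 - 4*A (z(A) = -4*A + 3 = 3 - 4*A)
K(M) = 40 (K(M) = (4 + 6) + 30 = 10 + 30 = 40)
K(-5)*z(4) + k(-10, 10) = 40*(3 - 4*4) - 10 = 40*(3 - 16) - 10 = 40*(-13) - 10 = -520 - 10 = -530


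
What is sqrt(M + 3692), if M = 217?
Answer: sqrt(3909) ≈ 62.522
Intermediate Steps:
sqrt(M + 3692) = sqrt(217 + 3692) = sqrt(3909)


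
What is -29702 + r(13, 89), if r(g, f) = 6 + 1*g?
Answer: -29683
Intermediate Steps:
r(g, f) = 6 + g
-29702 + r(13, 89) = -29702 + (6 + 13) = -29702 + 19 = -29683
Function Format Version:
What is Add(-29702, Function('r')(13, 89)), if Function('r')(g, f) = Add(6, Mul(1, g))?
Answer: -29683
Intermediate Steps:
Function('r')(g, f) = Add(6, g)
Add(-29702, Function('r')(13, 89)) = Add(-29702, Add(6, 13)) = Add(-29702, 19) = -29683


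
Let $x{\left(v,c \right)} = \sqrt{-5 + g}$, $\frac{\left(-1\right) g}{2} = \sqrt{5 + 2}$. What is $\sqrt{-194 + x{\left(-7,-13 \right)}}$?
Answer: $\sqrt{-194 + \sqrt{-5 - 2 \sqrt{7}}} \approx 0.1152 + 13.929 i$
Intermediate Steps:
$g = - 2 \sqrt{7}$ ($g = - 2 \sqrt{5 + 2} = - 2 \sqrt{7} \approx -5.2915$)
$x{\left(v,c \right)} = \sqrt{-5 - 2 \sqrt{7}}$
$\sqrt{-194 + x{\left(-7,-13 \right)}} = \sqrt{-194 + \sqrt{-5 - 2 \sqrt{7}}}$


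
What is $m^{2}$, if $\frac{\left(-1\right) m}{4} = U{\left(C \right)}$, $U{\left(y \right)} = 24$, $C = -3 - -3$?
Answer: $9216$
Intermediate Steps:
$C = 0$ ($C = -3 + 3 = 0$)
$m = -96$ ($m = \left(-4\right) 24 = -96$)
$m^{2} = \left(-96\right)^{2} = 9216$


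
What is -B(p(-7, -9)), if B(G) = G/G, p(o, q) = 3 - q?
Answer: -1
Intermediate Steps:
B(G) = 1
-B(p(-7, -9)) = -1*1 = -1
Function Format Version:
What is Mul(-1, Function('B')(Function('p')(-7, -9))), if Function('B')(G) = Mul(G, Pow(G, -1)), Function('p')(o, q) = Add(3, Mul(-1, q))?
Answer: -1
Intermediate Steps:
Function('B')(G) = 1
Mul(-1, Function('B')(Function('p')(-7, -9))) = Mul(-1, 1) = -1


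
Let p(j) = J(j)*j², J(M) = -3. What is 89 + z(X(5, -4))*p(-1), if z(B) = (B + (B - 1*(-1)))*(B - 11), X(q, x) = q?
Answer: 287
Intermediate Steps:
p(j) = -3*j²
z(B) = (1 + 2*B)*(-11 + B) (z(B) = (B + (B + 1))*(-11 + B) = (B + (1 + B))*(-11 + B) = (1 + 2*B)*(-11 + B))
89 + z(X(5, -4))*p(-1) = 89 + (-11 - 21*5 + 2*5²)*(-3*(-1)²) = 89 + (-11 - 105 + 2*25)*(-3*1) = 89 + (-11 - 105 + 50)*(-3) = 89 - 66*(-3) = 89 + 198 = 287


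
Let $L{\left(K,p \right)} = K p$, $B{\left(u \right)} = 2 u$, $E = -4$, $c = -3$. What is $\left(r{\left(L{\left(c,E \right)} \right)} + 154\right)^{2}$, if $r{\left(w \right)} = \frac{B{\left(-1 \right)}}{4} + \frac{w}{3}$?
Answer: $\frac{99225}{4} \approx 24806.0$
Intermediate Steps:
$r{\left(w \right)} = - \frac{1}{2} + \frac{w}{3}$ ($r{\left(w \right)} = \frac{2 \left(-1\right)}{4} + \frac{w}{3} = \left(-2\right) \frac{1}{4} + w \frac{1}{3} = - \frac{1}{2} + \frac{w}{3}$)
$\left(r{\left(L{\left(c,E \right)} \right)} + 154\right)^{2} = \left(\left(- \frac{1}{2} + \frac{\left(-3\right) \left(-4\right)}{3}\right) + 154\right)^{2} = \left(\left(- \frac{1}{2} + \frac{1}{3} \cdot 12\right) + 154\right)^{2} = \left(\left(- \frac{1}{2} + 4\right) + 154\right)^{2} = \left(\frac{7}{2} + 154\right)^{2} = \left(\frac{315}{2}\right)^{2} = \frac{99225}{4}$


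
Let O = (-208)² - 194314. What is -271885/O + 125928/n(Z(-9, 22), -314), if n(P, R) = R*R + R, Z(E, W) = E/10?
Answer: 4574282597/1484549610 ≈ 3.0813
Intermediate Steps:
Z(E, W) = E/10 (Z(E, W) = E*(⅒) = E/10)
n(P, R) = R + R² (n(P, R) = R² + R = R + R²)
O = -151050 (O = 43264 - 194314 = -151050)
-271885/O + 125928/n(Z(-9, 22), -314) = -271885/(-151050) + 125928/((-314*(1 - 314))) = -271885*(-1/151050) + 125928/((-314*(-313))) = 54377/30210 + 125928/98282 = 54377/30210 + 125928*(1/98282) = 54377/30210 + 62964/49141 = 4574282597/1484549610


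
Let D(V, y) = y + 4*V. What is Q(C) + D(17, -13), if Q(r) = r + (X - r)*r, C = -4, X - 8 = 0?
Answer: 3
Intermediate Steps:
X = 8 (X = 8 + 0 = 8)
Q(r) = r + r*(8 - r) (Q(r) = r + (8 - r)*r = r + r*(8 - r))
Q(C) + D(17, -13) = -4*(9 - 1*(-4)) + (-13 + 4*17) = -4*(9 + 4) + (-13 + 68) = -4*13 + 55 = -52 + 55 = 3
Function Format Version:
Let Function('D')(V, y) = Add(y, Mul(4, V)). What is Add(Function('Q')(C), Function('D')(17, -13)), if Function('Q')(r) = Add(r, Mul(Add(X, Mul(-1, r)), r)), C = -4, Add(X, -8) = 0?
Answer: 3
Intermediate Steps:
X = 8 (X = Add(8, 0) = 8)
Function('Q')(r) = Add(r, Mul(r, Add(8, Mul(-1, r)))) (Function('Q')(r) = Add(r, Mul(Add(8, Mul(-1, r)), r)) = Add(r, Mul(r, Add(8, Mul(-1, r)))))
Add(Function('Q')(C), Function('D')(17, -13)) = Add(Mul(-4, Add(9, Mul(-1, -4))), Add(-13, Mul(4, 17))) = Add(Mul(-4, Add(9, 4)), Add(-13, 68)) = Add(Mul(-4, 13), 55) = Add(-52, 55) = 3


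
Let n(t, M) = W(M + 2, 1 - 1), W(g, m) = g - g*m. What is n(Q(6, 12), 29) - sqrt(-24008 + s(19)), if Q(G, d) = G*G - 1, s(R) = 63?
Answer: 31 - I*sqrt(23945) ≈ 31.0 - 154.74*I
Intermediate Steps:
W(g, m) = g - g*m
Q(G, d) = -1 + G**2 (Q(G, d) = G**2 - 1 = -1 + G**2)
n(t, M) = 2 + M (n(t, M) = (M + 2)*(1 - (1 - 1)) = (2 + M)*(1 - 1*0) = (2 + M)*(1 + 0) = (2 + M)*1 = 2 + M)
n(Q(6, 12), 29) - sqrt(-24008 + s(19)) = (2 + 29) - sqrt(-24008 + 63) = 31 - sqrt(-23945) = 31 - I*sqrt(23945)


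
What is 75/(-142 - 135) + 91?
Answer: 25132/277 ≈ 90.729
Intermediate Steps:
75/(-142 - 135) + 91 = 75/(-277) + 91 = -1/277*75 + 91 = -75/277 + 91 = 25132/277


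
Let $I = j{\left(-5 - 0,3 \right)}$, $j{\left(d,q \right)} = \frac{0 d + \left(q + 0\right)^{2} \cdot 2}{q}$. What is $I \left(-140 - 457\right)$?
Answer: $-3582$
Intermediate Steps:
$j{\left(d,q \right)} = 2 q$ ($j{\left(d,q \right)} = \frac{0 + q^{2} \cdot 2}{q} = \frac{0 + 2 q^{2}}{q} = \frac{2 q^{2}}{q} = 2 q$)
$I = 6$ ($I = 2 \cdot 3 = 6$)
$I \left(-140 - 457\right) = 6 \left(-140 - 457\right) = 6 \left(-597\right) = -3582$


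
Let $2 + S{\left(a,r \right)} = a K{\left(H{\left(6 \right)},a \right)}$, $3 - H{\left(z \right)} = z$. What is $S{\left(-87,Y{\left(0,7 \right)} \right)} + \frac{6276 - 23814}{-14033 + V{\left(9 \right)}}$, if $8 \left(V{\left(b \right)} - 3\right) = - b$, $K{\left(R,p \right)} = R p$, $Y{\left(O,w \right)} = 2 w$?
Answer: $- \frac{2548922237}{112249} \approx -22708.0$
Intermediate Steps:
$H{\left(z \right)} = 3 - z$
$V{\left(b \right)} = 3 - \frac{b}{8}$ ($V{\left(b \right)} = 3 + \frac{\left(-1\right) b}{8} = 3 - \frac{b}{8}$)
$S{\left(a,r \right)} = -2 - 3 a^{2}$ ($S{\left(a,r \right)} = -2 + a \left(3 - 6\right) a = -2 + a \left(- 3 a\right) = -2 - 3 a^{2}$)
$S{\left(-87,Y{\left(0,7 \right)} \right)} + \frac{6276 - 23814}{-14033 + V{\left(9 \right)}} = \left(-2 - 3 \left(-87\right)^{2}\right) + \frac{6276 - 23814}{-14033 + \left(3 - \frac{9}{8}\right)} = \left(-2 - 22707\right) - \frac{17538}{-14033 + \left(3 - \frac{9}{8}\right)} = \left(-2 - 22707\right) - \frac{17538}{-14033 + \frac{15}{8}} = -22709 - \frac{17538}{- \frac{112249}{8}} = -22709 - - \frac{140304}{112249} = -22709 + \frac{140304}{112249} = - \frac{2548922237}{112249}$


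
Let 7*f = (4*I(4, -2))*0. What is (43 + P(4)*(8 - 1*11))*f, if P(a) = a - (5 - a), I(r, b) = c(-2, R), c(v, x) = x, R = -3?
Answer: 0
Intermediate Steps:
I(r, b) = -3
P(a) = -5 + 2*a (P(a) = a + (-5 + a) = -5 + 2*a)
f = 0 (f = ((4*(-3))*0)/7 = (-12*0)/7 = (1/7)*0 = 0)
(43 + P(4)*(8 - 1*11))*f = (43 + (-5 + 2*4)*(8 - 1*11))*0 = (43 + (-5 + 8)*(8 - 11))*0 = (43 + 3*(-3))*0 = (43 - 9)*0 = 34*0 = 0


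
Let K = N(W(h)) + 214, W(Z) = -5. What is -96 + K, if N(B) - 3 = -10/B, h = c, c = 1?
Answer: 123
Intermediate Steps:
h = 1
N(B) = 3 - 10/B
K = 219 (K = (3 - 10/(-5)) + 214 = (3 - 10*(-⅕)) + 214 = (3 + 2) + 214 = 5 + 214 = 219)
-96 + K = -96 + 219 = 123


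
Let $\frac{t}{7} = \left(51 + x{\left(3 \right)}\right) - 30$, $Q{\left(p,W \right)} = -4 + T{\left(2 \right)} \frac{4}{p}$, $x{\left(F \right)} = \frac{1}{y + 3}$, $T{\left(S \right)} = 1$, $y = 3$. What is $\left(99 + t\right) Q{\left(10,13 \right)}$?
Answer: $- \frac{4449}{5} \approx -889.8$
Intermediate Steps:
$x{\left(F \right)} = \frac{1}{6}$ ($x{\left(F \right)} = \frac{1}{3 + 3} = \frac{1}{6}$)
$Q{\left(p,W \right)} = -4 + \frac{4}{p}$ ($Q{\left(p,W \right)} = -4 + 1 \frac{4}{p} = -4 + \frac{4}{p}$)
$t = \frac{889}{6}$ ($t = 7 \left(\left(51 + \frac{1}{6}\right) - 30\right) = 7 \left(\frac{307}{6} - 30\right) = 7 \cdot \frac{127}{6} = \frac{889}{6} \approx 148.17$)
$\left(99 + t\right) Q{\left(10,13 \right)} = \left(99 + \frac{889}{6}\right) \left(-4 + \frac{4}{10}\right) = \frac{1483 \left(-4 + 4 \cdot \frac{1}{10}\right)}{6} = \frac{1483 \left(-4 + \frac{2}{5}\right)}{6} = \frac{1483}{6} \left(- \frac{18}{5}\right) = - \frac{4449}{5}$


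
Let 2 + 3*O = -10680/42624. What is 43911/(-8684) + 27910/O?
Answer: -1291525216587/34709948 ≈ -37209.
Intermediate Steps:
O = -3997/5328 (O = -⅔ + (-10680/42624)/3 = -⅔ + (-10680*1/42624)/3 = -⅔ + (⅓)*(-445/1776) = -⅔ - 445/5328 = -3997/5328 ≈ -0.75019)
43911/(-8684) + 27910/O = 43911/(-8684) + 27910/(-3997/5328) = 43911*(-1/8684) + 27910*(-5328/3997) = -43911/8684 - 148704480/3997 = -1291525216587/34709948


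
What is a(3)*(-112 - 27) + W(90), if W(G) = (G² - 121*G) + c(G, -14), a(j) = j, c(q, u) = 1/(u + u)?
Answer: -89797/28 ≈ -3207.0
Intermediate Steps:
c(q, u) = 1/(2*u)
W(G) = -1/28 + G² - 121*G (W(G) = (G² - 121*G) + (½)/(-14) = (G² - 121*G) + (½)*(-1/14) = (G² - 121*G) - 1/28 = -1/28 + G² - 121*G)
a(3)*(-112 - 27) + W(90) = 3*(-112 - 27) + (-1/28 + 90² - 121*90) = 3*(-139) + (-1/28 + 8100 - 10890) = -417 - 78121/28 = -89797/28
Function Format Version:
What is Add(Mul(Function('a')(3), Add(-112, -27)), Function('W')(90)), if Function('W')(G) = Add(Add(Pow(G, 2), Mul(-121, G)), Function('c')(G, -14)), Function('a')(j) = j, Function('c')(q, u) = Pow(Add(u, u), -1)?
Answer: Rational(-89797, 28) ≈ -3207.0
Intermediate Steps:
Function('c')(q, u) = Mul(Rational(1, 2), Pow(u, -1)) (Function('c')(q, u) = Pow(Mul(2, u), -1) = Mul(Rational(1, 2), Pow(u, -1)))
Function('W')(G) = Add(Rational(-1, 28), Pow(G, 2), Mul(-121, G)) (Function('W')(G) = Add(Add(Pow(G, 2), Mul(-121, G)), Mul(Rational(1, 2), Pow(-14, -1))) = Add(Add(Pow(G, 2), Mul(-121, G)), Mul(Rational(1, 2), Rational(-1, 14))) = Add(Add(Pow(G, 2), Mul(-121, G)), Rational(-1, 28)) = Add(Rational(-1, 28), Pow(G, 2), Mul(-121, G)))
Add(Mul(Function('a')(3), Add(-112, -27)), Function('W')(90)) = Add(Mul(3, Add(-112, -27)), Add(Rational(-1, 28), Pow(90, 2), Mul(-121, 90))) = Add(Mul(3, -139), Add(Rational(-1, 28), 8100, -10890)) = Add(-417, Rational(-78121, 28)) = Rational(-89797, 28)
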